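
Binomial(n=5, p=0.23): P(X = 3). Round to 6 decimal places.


P = C(n,k) * p^k * (1-p)^(n-k)
C(5,3) = 10
p^k = 0.23^3 = 0.012167
(1-p)^(n-k) = 0.77^2 = 0.5929
P = 10 * 0.012167 * 0.5929 ≈ 0.072138

0.072138


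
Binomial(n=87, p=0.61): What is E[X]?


E[X] = n*p = 87 * 0.61 = 53.07

53.07


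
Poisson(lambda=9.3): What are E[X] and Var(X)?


E[X] = Var(X) = lambda = 9.3

9.3, 9.3


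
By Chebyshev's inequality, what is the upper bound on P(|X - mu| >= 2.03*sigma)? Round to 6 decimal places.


P <= 1/k^2
k^2 = 2.03^2 = 4.1209
1/k^2 = 1 / 4.1209 ≈ 0.24266544

0.242665


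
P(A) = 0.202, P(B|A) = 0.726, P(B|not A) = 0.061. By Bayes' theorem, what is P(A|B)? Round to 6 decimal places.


P(A|B) = P(B|A)*P(A) / P(B), P(B) = P(B|A)*P(A) + P(B|not A)*P(not A)
P(B|A)*P(A) = 0.726 * 0.202 = 0.146652
P(B|not A)*P(not A) = 0.061 * 0.798 = 0.048678
P(B) = 0.146652 + 0.048678 = 0.19533
P(A|B) = 0.146652 / 0.19533 ≈ 0.75079097

0.750791


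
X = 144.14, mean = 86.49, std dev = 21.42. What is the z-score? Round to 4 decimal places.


z = (X - mu) / sigma
X - mu = 144.14 - 86.49 = 57.65
z = 57.65 / 21.42 = 5765/2142 ≈ 2.691410

2.6914


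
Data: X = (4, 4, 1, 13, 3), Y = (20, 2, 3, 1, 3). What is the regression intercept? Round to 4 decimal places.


a = ybar - b*xbar, where b = sum((xi-xbar)(yi-ybar)) / sum((xi-xbar)^2)
n = 5, xbar = 25/5 = 5, ybar = 29/5 = 5.8
Sxy = sum((xi-xbar)(yi-ybar)) = -32
Sxx = sum((xi-xbar)^2) = 86
b = Sxy / Sxx = -16/43 ≈ -0.372093
a = 5.8 - (-0.372093) * 5 = 1647/215 ≈ 7.660465

7.6605


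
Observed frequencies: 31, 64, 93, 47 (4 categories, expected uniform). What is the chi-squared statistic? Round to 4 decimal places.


chi2 = sum((O-E)^2/E), E = total/4
total = 235, E = 235/4 = 58.75
(31 - 58.75)^2 / 58.75 = 770.0625 / 58.75 = 12321/940 ≈ 13.107447
(64 - 58.75)^2 / 58.75 = 27.5625 / 58.75 = 441/940 ≈ 0.469149
(93 - 58.75)^2 / 58.75 = 1173.0625 / 58.75 = 18769/940 ≈ 19.967021
(47 - 58.75)^2 / 58.75 = 138.0625 / 58.75 = 2.35
chi2 = 1687/47 ≈ 35.893617

35.8936


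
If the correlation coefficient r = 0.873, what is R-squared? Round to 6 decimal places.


R^2 = r^2 = (0.873)^2 = 0.762129

0.762129


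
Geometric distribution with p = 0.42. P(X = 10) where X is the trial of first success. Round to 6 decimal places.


P = (1-p)^(k-1) * p
(1-p)^(k-1) = 0.58^9 ≈ 0.007427659
P = 0.007427659 * 0.42 ≈ 0.003119617

0.003120


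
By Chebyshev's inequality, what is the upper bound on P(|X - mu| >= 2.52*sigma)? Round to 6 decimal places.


P <= 1/k^2
k^2 = 2.52^2 = 6.3504
1/k^2 = 1 / 6.3504 = 625/3969 ≈ 0.15747040

0.157470


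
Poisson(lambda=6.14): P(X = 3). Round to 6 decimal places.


P = e^(-lam) * lam^k / k!
e^(-6.14) ≈ 0.002154924
lam^k = 6.14^3 = 231.475544
k! = 3! = 6
P = 0.002154924 * 231.475544 / 6 ≈ 0.083135

0.083135


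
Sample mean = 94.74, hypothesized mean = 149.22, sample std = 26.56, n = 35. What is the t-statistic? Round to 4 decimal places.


t = (xbar - mu0) / (s/sqrt(n))
xbar - mu0 = 94.74 - 149.22 = -54.48
sqrt(35) ≈ 5.91607978
s/sqrt(n) = 26.56 / 5.91607978 ≈ 4.48945940
t = -54.48 / 4.48945940 ≈ -12.135091

-12.1351


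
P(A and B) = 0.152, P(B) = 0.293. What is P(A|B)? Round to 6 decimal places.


P(A|B) = P(A and B) / P(B) = 0.152 / 0.293 = 152/293 ≈ 0.51877133

0.518771


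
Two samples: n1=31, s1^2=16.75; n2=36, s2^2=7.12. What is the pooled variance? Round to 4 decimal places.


sp^2 = ((n1-1)*s1^2 + (n2-1)*s2^2)/(n1+n2-2)
(n1-1)*s1^2 = 30 * 16.75 = 502.5
(n2-1)*s2^2 = 35 * 7.12 = 249.2
numerator = 502.5 + 249.2 = 751.7
n1+n2-2 = 65
sp^2 = 751.7 / 65 = 7517/650 ≈ 11.564615

11.5646


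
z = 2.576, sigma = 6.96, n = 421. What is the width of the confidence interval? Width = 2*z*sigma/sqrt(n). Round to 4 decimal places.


width = 2*z*sigma/sqrt(n)
2*z*sigma = 2 * 2.576 * 6.96 = 35.85792
sqrt(421) ≈ 20.518285
width = 35.85792 / 20.518285 ≈ 1.747608

1.7476


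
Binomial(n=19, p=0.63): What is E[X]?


E[X] = n*p = 19 * 0.63 = 11.97

11.97


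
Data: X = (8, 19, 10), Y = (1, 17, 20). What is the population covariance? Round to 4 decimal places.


Cov = (1/n)*sum((xi-xbar)(yi-ybar))
n = 3, xbar = 37/3 ≈ 12.333333, ybar = 38/3 ≈ 12.666667
sum((xi-xbar)(yi-ybar)) = 187/3 ≈ 62.333333
Cov = 62.333333 / 3 = 187/9 ≈ 20.777778

20.7778


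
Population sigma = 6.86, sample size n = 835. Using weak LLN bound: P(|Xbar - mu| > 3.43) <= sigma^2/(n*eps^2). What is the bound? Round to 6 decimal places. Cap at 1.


bound = min(1, sigma^2/(n*eps^2))
sigma^2 = 6.86^2 = 47.0596
n*eps^2 = 835 * 3.43^2 = 835 * 11.7649 = 9823.6915
sigma^2/(n*eps^2) = 47.0596 / 9823.6915 = 4/835 ≈ 0.00479042

0.004790


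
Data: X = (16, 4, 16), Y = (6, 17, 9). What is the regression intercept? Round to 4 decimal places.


a = ybar - b*xbar, where b = sum((xi-xbar)(yi-ybar)) / sum((xi-xbar)^2)
n = 3, xbar = 36/3 = 12, ybar = 32/3 ≈ 10.666667
Sxy = sum((xi-xbar)(yi-ybar)) = -76
Sxx = sum((xi-xbar)^2) = 96
b = Sxy / Sxx = -19/24 ≈ -0.791667
a = 10.666667 - (-0.791667) * 12 = 121/6 ≈ 20.166667

20.1667


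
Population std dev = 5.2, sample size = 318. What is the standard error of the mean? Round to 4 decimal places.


SE = sigma / sqrt(n)
sqrt(318) ≈ 17.832555
SE = 5.2 / 17.832555 ≈ 0.291602

0.2916


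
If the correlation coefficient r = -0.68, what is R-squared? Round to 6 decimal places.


R^2 = r^2 = (-0.68)^2 = 0.4624

0.462400


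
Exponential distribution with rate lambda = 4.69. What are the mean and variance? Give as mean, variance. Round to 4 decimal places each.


mean = 1/lam, var = 1/lam^2
mean = 1 / 4.69 = 100/469 ≈ 0.213220
lam^2 = 4.69^2 = 21.9961
var = 1 / 21.9961 ≈ 0.045463

0.2132, 0.0455


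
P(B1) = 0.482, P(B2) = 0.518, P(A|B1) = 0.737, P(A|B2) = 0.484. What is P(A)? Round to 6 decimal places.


P(A) = P(A|B1)*P(B1) + P(A|B2)*P(B2)
P(A|B1)*P(B1) = 0.737 * 0.482 = 0.355234
P(A|B2)*P(B2) = 0.484 * 0.518 = 0.250712
P(A) = 0.355234 + 0.250712 = 0.605946

0.605946


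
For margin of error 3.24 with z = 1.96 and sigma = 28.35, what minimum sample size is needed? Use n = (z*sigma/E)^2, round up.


z*sigma/E = 1.96 * 28.35 / 3.24 = 17.15
(z*sigma/E)^2 = 294.1225
round up: n = 295

295


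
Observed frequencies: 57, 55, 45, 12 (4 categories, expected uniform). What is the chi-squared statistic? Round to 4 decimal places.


chi2 = sum((O-E)^2/E), E = total/4
total = 169, E = 169/4 = 42.25
(57 - 42.25)^2 / 42.25 = 217.5625 / 42.25 = 3481/676 ≈ 5.149408
(55 - 42.25)^2 / 42.25 = 162.5625 / 42.25 = 2601/676 ≈ 3.847633
(45 - 42.25)^2 / 42.25 = 7.5625 / 42.25 = 121/676 ≈ 0.178994
(12 - 42.25)^2 / 42.25 = 915.0625 / 42.25 = 14641/676 ≈ 21.658284
chi2 = 5211/169 ≈ 30.834320

30.8343


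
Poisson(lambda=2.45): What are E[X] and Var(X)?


E[X] = Var(X) = lambda = 2.45

2.45, 2.45


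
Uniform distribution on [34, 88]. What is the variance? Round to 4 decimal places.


Var = (b-a)^2 / 12
(b-a)^2 = (88 - 34)^2 = 2916
Var = 2916/12 = 243

243.0000


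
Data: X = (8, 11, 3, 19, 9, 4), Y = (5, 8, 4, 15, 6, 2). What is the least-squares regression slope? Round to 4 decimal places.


b = sum((xi-xbar)(yi-ybar)) / sum((xi-xbar)^2)
n = 6, xbar = 54/6 = 9, ybar = 40/6 = 20/3 ≈ 6.666667
Sxy = sum((xi-xbar)(yi-ybar)) = 127
Sxx = sum((xi-xbar)^2) = 166
b = Sxy / Sxx = 127/166 ≈ 0.765060

0.7651


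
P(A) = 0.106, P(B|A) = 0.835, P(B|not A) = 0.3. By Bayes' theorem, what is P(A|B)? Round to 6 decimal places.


P(A|B) = P(B|A)*P(A) / P(B), P(B) = P(B|A)*P(A) + P(B|not A)*P(not A)
P(B|A)*P(A) = 0.835 * 0.106 = 0.08851
P(B|not A)*P(not A) = 0.3 * 0.894 = 0.2682
P(B) = 0.08851 + 0.2682 = 0.35671
P(A|B) = 0.08851 / 0.35671 ≈ 0.24812873

0.248129


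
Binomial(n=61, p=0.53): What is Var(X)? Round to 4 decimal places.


Var = n*p*(1-p) = 61 * 0.53 * 0.47 = 15.1951

15.1951


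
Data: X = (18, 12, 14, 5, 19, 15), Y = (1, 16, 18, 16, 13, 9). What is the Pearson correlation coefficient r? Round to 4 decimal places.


r = sum((xi-xbar)(yi-ybar)) / sqrt(sum((xi-xbar)^2) * sum((yi-ybar)^2))
n = 6, xbar = 83/6 ≈ 13.833333, ybar = 73/6 ≈ 12.166667
Sxy = sum((xi-xbar)(yi-ybar)) = -515/6 ≈ -85.833333
Sxx = sum((xi-xbar)^2) = 761/6 ≈ 126.833333
Syy = sum((yi-ybar)^2) = 1193/6 ≈ 198.833333
sqrt(Sxx*Syy) ≈ 158.803950
r = Sxy / sqrt(Sxx*Syy) = -85.833333 / 158.803950 ≈ -0.540499

-0.5405


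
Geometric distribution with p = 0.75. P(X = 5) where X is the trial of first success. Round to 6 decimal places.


P = (1-p)^(k-1) * p
(1-p)^(k-1) = 0.25^4 = 0.00390625
P = 0.00390625 * 0.75 = 3/1024 ≈ 0.002929688

0.002930


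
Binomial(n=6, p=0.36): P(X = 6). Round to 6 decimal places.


P = C(n,k) * p^k * (1-p)^(n-k)
C(6,6) = 1
p^k = 0.36^6 ≈ 0.002176782
(1-p)^(n-k) = 0.64^0 = 1
P = 1 * 0.002176782 * 1 ≈ 0.002177

0.002177


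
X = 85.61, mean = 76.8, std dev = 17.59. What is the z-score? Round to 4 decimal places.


z = (X - mu) / sigma
X - mu = 85.61 - 76.8 = 8.81
z = 8.81 / 17.59 = 881/1759 ≈ 0.500853

0.5009


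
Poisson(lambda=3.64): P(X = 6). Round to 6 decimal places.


P = e^(-lam) * lam^k / k!
e^(-3.64) ≈ 0.02625234
lam^k = 3.64^6 ≈ 2325.992456
k! = 6! = 720
P = 0.02625234 * 2325.992456 / 720 ≈ 0.084809

0.084809


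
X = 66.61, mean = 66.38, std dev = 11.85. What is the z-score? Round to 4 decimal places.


z = (X - mu) / sigma
X - mu = 66.61 - 66.38 = 0.23
z = 0.23 / 11.85 = 23/1185 ≈ 0.019409

0.0194


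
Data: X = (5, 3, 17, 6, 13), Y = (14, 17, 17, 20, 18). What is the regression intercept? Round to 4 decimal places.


a = ybar - b*xbar, where b = sum((xi-xbar)(yi-ybar)) / sum((xi-xbar)^2)
n = 5, xbar = 44/5 = 8.8, ybar = 86/5 = 17.2
Sxy = sum((xi-xbar)(yi-ybar)) = 7.2
Sxx = sum((xi-xbar)^2) = 140.8
b = Sxy / Sxx = 9/176 ≈ 0.051136
a = 17.2 - 0.051136 * 8.8 = 16.75

16.7500


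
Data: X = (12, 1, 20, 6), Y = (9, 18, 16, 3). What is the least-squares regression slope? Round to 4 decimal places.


b = sum((xi-xbar)(yi-ybar)) / sum((xi-xbar)^2)
n = 4, xbar = 39/4 = 9.75, ybar = 46/4 = 11.5
Sxy = sum((xi-xbar)(yi-ybar)) = 15.5
Sxx = sum((xi-xbar)^2) = 200.75
b = Sxy / Sxx = 62/803 ≈ 0.077210

0.0772


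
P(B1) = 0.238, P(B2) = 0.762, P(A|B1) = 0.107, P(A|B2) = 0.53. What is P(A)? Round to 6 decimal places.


P(A) = P(A|B1)*P(B1) + P(A|B2)*P(B2)
P(A|B1)*P(B1) = 0.107 * 0.238 = 0.025466
P(A|B2)*P(B2) = 0.53 * 0.762 = 0.40386
P(A) = 0.025466 + 0.40386 = 0.429326

0.429326


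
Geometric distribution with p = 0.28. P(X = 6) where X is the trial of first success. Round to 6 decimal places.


P = (1-p)^(k-1) * p
(1-p)^(k-1) = 0.72^5 ≈ 0.1934918
P = 0.1934918 * 0.28 ≈ 0.05417769

0.054178


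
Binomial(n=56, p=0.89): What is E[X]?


E[X] = n*p = 56 * 0.89 = 49.84

49.84


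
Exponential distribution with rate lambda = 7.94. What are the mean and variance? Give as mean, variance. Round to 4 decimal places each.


mean = 1/lam, var = 1/lam^2
mean = 1 / 7.94 = 50/397 ≈ 0.125945
lam^2 = 7.94^2 = 63.0436
var = 1 / 63.0436 ≈ 0.015862

0.1259, 0.0159


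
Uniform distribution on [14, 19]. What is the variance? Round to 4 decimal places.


Var = (b-a)^2 / 12
(b-a)^2 = (19 - 14)^2 = 25
Var = 25/12 ≈ 2.083333

2.0833


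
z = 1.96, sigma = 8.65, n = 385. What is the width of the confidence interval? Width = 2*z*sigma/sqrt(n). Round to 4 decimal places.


width = 2*z*sigma/sqrt(n)
2*z*sigma = 2 * 1.96 * 8.65 = 33.908
sqrt(385) ≈ 19.621417
width = 33.908 / 19.621417 ≈ 1.728112

1.7281


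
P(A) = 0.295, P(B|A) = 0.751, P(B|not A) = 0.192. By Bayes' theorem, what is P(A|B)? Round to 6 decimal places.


P(A|B) = P(B|A)*P(A) / P(B), P(B) = P(B|A)*P(A) + P(B|not A)*P(not A)
P(B|A)*P(A) = 0.751 * 0.295 = 0.221545
P(B|not A)*P(not A) = 0.192 * 0.705 = 0.13536
P(B) = 0.221545 + 0.13536 = 0.356905
P(A|B) = 0.221545 / 0.356905 ≈ 0.62073941

0.620739


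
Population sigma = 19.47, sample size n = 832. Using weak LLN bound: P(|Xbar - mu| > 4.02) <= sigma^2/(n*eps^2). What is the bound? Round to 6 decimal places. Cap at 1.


bound = min(1, sigma^2/(n*eps^2))
sigma^2 = 19.47^2 = 379.0809
n*eps^2 = 832 * 4.02^2 = 832 * 16.1604 = 13445.4528
sigma^2/(n*eps^2) = 379.0809 / 13445.4528 ≈ 0.02819399

0.028194


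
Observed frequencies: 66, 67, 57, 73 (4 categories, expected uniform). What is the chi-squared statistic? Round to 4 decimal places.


chi2 = sum((O-E)^2/E), E = total/4
total = 263, E = 263/4 = 65.75
(66 - 65.75)^2 / 65.75 = 0.0625 / 65.75 = 1/1052 ≈ 0.000951
(67 - 65.75)^2 / 65.75 = 1.5625 / 65.75 = 25/1052 ≈ 0.023764
(57 - 65.75)^2 / 65.75 = 76.5625 / 65.75 = 1225/1052 ≈ 1.164449
(73 - 65.75)^2 / 65.75 = 52.5625 / 65.75 = 841/1052 ≈ 0.799430
chi2 = 523/263 ≈ 1.988593

1.9886


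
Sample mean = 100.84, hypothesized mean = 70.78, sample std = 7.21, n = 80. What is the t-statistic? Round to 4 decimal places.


t = (xbar - mu0) / (s/sqrt(n))
xbar - mu0 = 100.84 - 70.78 = 30.06
sqrt(80) ≈ 8.94427191
s/sqrt(n) = 7.21 / 8.94427191 ≈ 0.80610251
t = 30.06 / 0.80610251 ≈ 37.290543

37.2905


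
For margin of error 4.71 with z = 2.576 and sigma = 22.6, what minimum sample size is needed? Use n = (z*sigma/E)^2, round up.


z*sigma/E = 2.576 * 22.6 / 4.71 ≈ 12.360425
(z*sigma/E)^2 ≈ 152.780097
round up: n = 153

153


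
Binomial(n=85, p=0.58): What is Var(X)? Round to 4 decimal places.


Var = n*p*(1-p) = 85 * 0.58 * 0.42 = 20.706

20.7060


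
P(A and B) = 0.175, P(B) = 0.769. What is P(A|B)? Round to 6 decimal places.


P(A|B) = P(A and B) / P(B) = 0.175 / 0.769 = 175/769 ≈ 0.22756827

0.227568


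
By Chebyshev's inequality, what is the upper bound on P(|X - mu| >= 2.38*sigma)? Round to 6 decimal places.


P <= 1/k^2
k^2 = 2.38^2 = 5.6644
1/k^2 = 1 / 5.6644 ≈ 0.17654120

0.176541


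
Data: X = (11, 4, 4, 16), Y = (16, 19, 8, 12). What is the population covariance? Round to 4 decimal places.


Cov = (1/n)*sum((xi-xbar)(yi-ybar))
n = 4, xbar = 35/4 = 8.75, ybar = 55/4 = 13.75
sum((xi-xbar)(yi-ybar)) = -5.25
Cov = -5.25 / 4 = -1.3125

-1.3125


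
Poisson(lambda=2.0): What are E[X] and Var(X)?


E[X] = Var(X) = lambda = 2.0

2.0, 2.0


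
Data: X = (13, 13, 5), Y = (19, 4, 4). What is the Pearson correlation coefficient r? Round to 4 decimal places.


r = sum((xi-xbar)(yi-ybar)) / sqrt(sum((xi-xbar)^2) * sum((yi-ybar)^2))
n = 3, xbar = 31/3 ≈ 10.333333, ybar = 27/3 = 9
Sxy = sum((xi-xbar)(yi-ybar)) = 40
Sxx = sum((xi-xbar)^2) = 128/3 ≈ 42.666667
Syy = sum((yi-ybar)^2) = 150
sqrt(Sxx*Syy) = 80
r = Sxy / sqrt(Sxx*Syy) = 40 / 80 = 0.5

0.5000


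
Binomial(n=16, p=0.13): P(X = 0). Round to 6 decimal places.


P = C(n,k) * p^k * (1-p)^(n-k)
C(16,0) = 1
p^k = 0.13^0 = 1
(1-p)^(n-k) = 0.87^16 ≈ 0.1077229
P = 1 * 1 * 0.1077229 ≈ 0.107723

0.107723


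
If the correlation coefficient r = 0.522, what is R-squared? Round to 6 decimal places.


R^2 = r^2 = (0.522)^2 = 0.272484

0.272484


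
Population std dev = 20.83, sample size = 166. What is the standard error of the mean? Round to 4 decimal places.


SE = sigma / sqrt(n)
sqrt(166) ≈ 12.884099
SE = 20.83 / 12.884099 ≈ 1.616722

1.6167


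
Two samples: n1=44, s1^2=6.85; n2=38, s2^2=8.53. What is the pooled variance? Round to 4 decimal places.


sp^2 = ((n1-1)*s1^2 + (n2-1)*s2^2)/(n1+n2-2)
(n1-1)*s1^2 = 43 * 6.85 = 294.55
(n2-1)*s2^2 = 37 * 8.53 = 315.61
numerator = 294.55 + 315.61 = 610.16
n1+n2-2 = 80
sp^2 = 610.16 / 80 = 7.627

7.6270


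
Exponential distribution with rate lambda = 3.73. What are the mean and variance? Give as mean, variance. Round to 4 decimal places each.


mean = 1/lam, var = 1/lam^2
mean = 1 / 3.73 = 100/373 ≈ 0.268097
lam^2 = 3.73^2 = 13.9129
var = 1 / 13.9129 ≈ 0.071876

0.2681, 0.0719


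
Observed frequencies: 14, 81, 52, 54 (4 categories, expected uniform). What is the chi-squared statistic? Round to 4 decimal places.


chi2 = sum((O-E)^2/E), E = total/4
total = 201, E = 201/4 = 50.25
(14 - 50.25)^2 / 50.25 = 1314.0625 / 50.25 = 21025/804 ≈ 26.150498
(81 - 50.25)^2 / 50.25 = 945.5625 / 50.25 = 5043/268 ≈ 18.817164
(52 - 50.25)^2 / 50.25 = 3.0625 / 50.25 = 49/804 ≈ 0.060945
(54 - 50.25)^2 / 50.25 = 14.0625 / 50.25 = 75/268 ≈ 0.279851
chi2 = 9107/201 ≈ 45.308458

45.3085


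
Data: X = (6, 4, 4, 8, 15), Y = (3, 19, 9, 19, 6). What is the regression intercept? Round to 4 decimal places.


a = ybar - b*xbar, where b = sum((xi-xbar)(yi-ybar)) / sum((xi-xbar)^2)
n = 5, xbar = 37/5 = 7.4, ybar = 56/5 = 11.2
Sxy = sum((xi-xbar)(yi-ybar)) = -42.4
Sxx = sum((xi-xbar)^2) = 83.2
b = Sxy / Sxx = -53/104 ≈ -0.509615
a = 11.2 - (-0.509615) * 7.4 = 1557/104 ≈ 14.971154

14.9712


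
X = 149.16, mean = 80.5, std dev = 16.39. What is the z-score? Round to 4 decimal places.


z = (X - mu) / sigma
X - mu = 149.16 - 80.5 = 68.66
z = 68.66 / 16.39 = 6866/1639 ≈ 4.189140

4.1891


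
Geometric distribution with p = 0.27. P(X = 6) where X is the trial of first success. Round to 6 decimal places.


P = (1-p)^(k-1) * p
(1-p)^(k-1) = 0.73^5 ≈ 0.2073072
P = 0.2073072 * 0.27 ≈ 0.05597293

0.055973


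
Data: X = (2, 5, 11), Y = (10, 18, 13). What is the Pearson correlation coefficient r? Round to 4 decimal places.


r = sum((xi-xbar)(yi-ybar)) / sqrt(sum((xi-xbar)^2) * sum((yi-ybar)^2))
n = 3, xbar = 18/3 = 6, ybar = 41/3 ≈ 13.666667
Sxy = sum((xi-xbar)(yi-ybar)) = 7
Sxx = sum((xi-xbar)^2) = 42
Syy = sum((yi-ybar)^2) = 98/3 ≈ 32.666667
sqrt(Sxx*Syy) ≈ 37.040518
r = Sxy / sqrt(Sxx*Syy) = 7 / 37.040518 ≈ 0.188982

0.1890


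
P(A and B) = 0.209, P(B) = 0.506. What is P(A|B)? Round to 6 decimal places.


P(A|B) = P(A and B) / P(B) = 0.209 / 0.506 = 19/46 ≈ 0.41304348

0.413043


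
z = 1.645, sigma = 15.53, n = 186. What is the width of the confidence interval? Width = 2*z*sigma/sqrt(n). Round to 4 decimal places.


width = 2*z*sigma/sqrt(n)
2*z*sigma = 2 * 1.645 * 15.53 = 51.0937
sqrt(186) ≈ 13.638182
width = 51.0937 / 13.638182 ≈ 3.746372

3.7464


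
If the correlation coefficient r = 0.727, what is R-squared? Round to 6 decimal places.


R^2 = r^2 = (0.727)^2 = 0.528529

0.528529


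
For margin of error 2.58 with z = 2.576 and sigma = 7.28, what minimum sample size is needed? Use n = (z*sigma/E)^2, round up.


z*sigma/E = 2.576 * 7.28 / 2.58 ≈ 7.268713
(z*sigma/E)^2 ≈ 52.834191
round up: n = 53

53


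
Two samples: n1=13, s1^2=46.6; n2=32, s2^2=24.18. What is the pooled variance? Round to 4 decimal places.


sp^2 = ((n1-1)*s1^2 + (n2-1)*s2^2)/(n1+n2-2)
(n1-1)*s1^2 = 12 * 46.6 = 559.2
(n2-1)*s2^2 = 31 * 24.18 = 749.58
numerator = 559.2 + 749.58 = 1308.78
n1+n2-2 = 43
sp^2 = 1308.78 / 43 = 65439/2150 ≈ 30.436744

30.4367


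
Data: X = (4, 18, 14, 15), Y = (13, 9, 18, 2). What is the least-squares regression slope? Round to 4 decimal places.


b = sum((xi-xbar)(yi-ybar)) / sum((xi-xbar)^2)
n = 4, xbar = 51/4 = 12.75, ybar = 42/4 = 10.5
Sxy = sum((xi-xbar)(yi-ybar)) = -39.5
Sxx = sum((xi-xbar)^2) = 110.75
b = Sxy / Sxx = -158/443 ≈ -0.356659

-0.3567


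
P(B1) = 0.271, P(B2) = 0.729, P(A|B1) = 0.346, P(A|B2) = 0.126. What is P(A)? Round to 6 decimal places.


P(A) = P(A|B1)*P(B1) + P(A|B2)*P(B2)
P(A|B1)*P(B1) = 0.346 * 0.271 = 0.093766
P(A|B2)*P(B2) = 0.126 * 0.729 = 0.091854
P(A) = 0.093766 + 0.091854 = 0.18562

0.185620


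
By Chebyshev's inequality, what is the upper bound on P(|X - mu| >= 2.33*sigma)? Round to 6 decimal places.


P <= 1/k^2
k^2 = 2.33^2 = 5.4289
1/k^2 = 1 / 5.4289 ≈ 0.18419938

0.184199


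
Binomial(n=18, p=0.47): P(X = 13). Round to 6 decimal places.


P = C(n,k) * p^k * (1-p)^(n-k)
C(18,13) = 8568
p^k = 0.47^13 ≈ 0.00005461000
(1-p)^(n-k) = 0.53^5 ≈ 0.04181955
P = 8568 * 0.00005461000 * 0.04181955 ≈ 0.019567

0.019567


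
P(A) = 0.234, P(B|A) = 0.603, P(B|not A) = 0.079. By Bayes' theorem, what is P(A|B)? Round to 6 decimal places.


P(A|B) = P(B|A)*P(A) / P(B), P(B) = P(B|A)*P(A) + P(B|not A)*P(not A)
P(B|A)*P(A) = 0.603 * 0.234 = 0.141102
P(B|not A)*P(not A) = 0.079 * 0.766 = 0.060514
P(B) = 0.141102 + 0.060514 = 0.201616
P(A|B) = 0.141102 / 0.201616 ≈ 0.69985517

0.699855


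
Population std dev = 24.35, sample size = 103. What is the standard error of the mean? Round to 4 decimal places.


SE = sigma / sqrt(n)
sqrt(103) ≈ 10.148892
SE = 24.35 / 10.148892 ≈ 2.399277

2.3993


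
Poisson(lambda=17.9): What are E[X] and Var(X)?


E[X] = Var(X) = lambda = 17.9

17.9, 17.9


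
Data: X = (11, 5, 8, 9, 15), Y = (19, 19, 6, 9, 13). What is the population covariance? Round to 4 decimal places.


Cov = (1/n)*sum((xi-xbar)(yi-ybar))
n = 5, xbar = 48/5 = 9.6, ybar = 66/5 = 13.2
sum((xi-xbar)(yi-ybar)) = -5.6
Cov = -5.6 / 5 = -1.12

-1.1200


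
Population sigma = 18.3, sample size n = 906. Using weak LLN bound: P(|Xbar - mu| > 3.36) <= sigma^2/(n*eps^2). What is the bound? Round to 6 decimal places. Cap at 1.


bound = min(1, sigma^2/(n*eps^2))
sigma^2 = 18.3^2 = 334.89
n*eps^2 = 906 * 3.36^2 = 906 * 11.2896 = 10228.3776
sigma^2/(n*eps^2) = 334.89 / 10228.3776 ≈ 0.03274126

0.032741


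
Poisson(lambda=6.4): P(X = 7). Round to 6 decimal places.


P = e^(-lam) * lam^k / k!
e^(-6.4) ≈ 0.001661557
lam^k = 6.4^7 ≈ 439804.651110
k! = 7! = 5040
P = 0.001661557 * 439804.651110 / 5040 ≈ 0.144992

0.144992


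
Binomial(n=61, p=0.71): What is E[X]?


E[X] = n*p = 61 * 0.71 = 43.31

43.31


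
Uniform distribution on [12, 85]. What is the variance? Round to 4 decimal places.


Var = (b-a)^2 / 12
(b-a)^2 = (85 - 12)^2 = 5329
Var = 5329/12 ≈ 444.083333

444.0833


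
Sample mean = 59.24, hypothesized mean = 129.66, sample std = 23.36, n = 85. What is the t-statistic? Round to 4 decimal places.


t = (xbar - mu0) / (s/sqrt(n))
xbar - mu0 = 59.24 - 129.66 = -70.42
sqrt(85) ≈ 9.21954446
s/sqrt(n) = 23.36 / 9.21954446 ≈ 2.53374775
t = -70.42 / 2.53374775 ≈ -27.792822

-27.7928


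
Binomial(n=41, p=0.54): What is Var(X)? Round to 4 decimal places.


Var = n*p*(1-p) = 41 * 0.54 * 0.46 = 10.1844

10.1844


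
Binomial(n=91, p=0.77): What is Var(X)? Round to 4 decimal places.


Var = n*p*(1-p) = 91 * 0.77 * 0.23 = 16.1161

16.1161


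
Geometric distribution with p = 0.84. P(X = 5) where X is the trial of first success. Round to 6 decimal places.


P = (1-p)^(k-1) * p
(1-p)^(k-1) = 0.16^4 = 0.00065536
P = 0.00065536 * 0.84 = 0.0005505024

0.000551


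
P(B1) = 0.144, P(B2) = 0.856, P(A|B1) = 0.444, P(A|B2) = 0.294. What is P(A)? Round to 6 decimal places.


P(A) = P(A|B1)*P(B1) + P(A|B2)*P(B2)
P(A|B1)*P(B1) = 0.444 * 0.144 = 0.063936
P(A|B2)*P(B2) = 0.294 * 0.856 = 0.251664
P(A) = 0.063936 + 0.251664 = 0.3156

0.315600


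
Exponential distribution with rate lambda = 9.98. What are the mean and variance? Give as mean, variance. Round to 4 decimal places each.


mean = 1/lam, var = 1/lam^2
mean = 1 / 9.98 = 50/499 ≈ 0.100200
lam^2 = 9.98^2 = 99.6004
var = 1 / 99.6004 ≈ 0.010040

0.1002, 0.0100


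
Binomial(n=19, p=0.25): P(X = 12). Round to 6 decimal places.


P = C(n,k) * p^k * (1-p)^(n-k)
C(19,12) = 50388
p^k = 0.25^12 ≈ 0.00000005960464
(1-p)^(n-k) = 0.75^7 ≈ 0.1334839
P = 50388 * 0.00000005960464 * 0.1334839 ≈ 0.000401

0.000401


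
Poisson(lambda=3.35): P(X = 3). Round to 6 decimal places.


P = e^(-lam) * lam^k / k!
e^(-3.35) ≈ 0.03508435
lam^k = 3.35^3 = 37.595375
k! = 3! = 6
P = 0.03508435 * 37.595375 / 6 ≈ 0.219835

0.219835


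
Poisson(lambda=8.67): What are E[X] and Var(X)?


E[X] = Var(X) = lambda = 8.67

8.67, 8.67


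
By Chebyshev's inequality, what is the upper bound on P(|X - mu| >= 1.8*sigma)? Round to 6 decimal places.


P <= 1/k^2
k^2 = 1.8^2 = 3.24
1/k^2 = 1 / 3.24 = 25/81 ≈ 0.30864198

0.308642


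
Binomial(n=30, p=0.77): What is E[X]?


E[X] = n*p = 30 * 0.77 = 23.1

23.1


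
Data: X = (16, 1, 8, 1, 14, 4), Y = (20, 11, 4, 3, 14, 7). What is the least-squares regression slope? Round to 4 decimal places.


b = sum((xi-xbar)(yi-ybar)) / sum((xi-xbar)^2)
n = 6, xbar = 44/6 = 22/3 ≈ 7.333333, ybar = 59/6 ≈ 9.833333
Sxy = sum((xi-xbar)(yi-ybar)) = 472/3 ≈ 157.333333
Sxx = sum((xi-xbar)^2) = 634/3 ≈ 211.333333
b = Sxy / Sxx = 236/317 ≈ 0.744479

0.7445


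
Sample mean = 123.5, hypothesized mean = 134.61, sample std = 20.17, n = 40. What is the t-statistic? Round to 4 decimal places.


t = (xbar - mu0) / (s/sqrt(n))
xbar - mu0 = 123.5 - 134.61 = -11.11
sqrt(40) ≈ 6.32455532
s/sqrt(n) = 20.17 / 6.32455532 ≈ 3.18915702
t = -11.11 / 3.18915702 ≈ -3.483679

-3.4837


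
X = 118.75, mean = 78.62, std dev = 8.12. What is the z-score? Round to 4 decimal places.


z = (X - mu) / sigma
X - mu = 118.75 - 78.62 = 40.13
z = 40.13 / 8.12 = 4013/812 ≈ 4.942118

4.9421


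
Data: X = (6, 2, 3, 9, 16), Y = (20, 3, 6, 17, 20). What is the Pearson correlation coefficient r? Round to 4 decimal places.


r = sum((xi-xbar)(yi-ybar)) / sqrt(sum((xi-xbar)^2) * sum((yi-ybar)^2))
n = 5, xbar = 36/5 = 7.2, ybar = 66/5 = 13.2
Sxy = sum((xi-xbar)(yi-ybar)) = 141.8
Sxx = sum((xi-xbar)^2) = 126.8
Syy = sum((yi-ybar)^2) = 262.8
sqrt(Sxx*Syy) ≈ 182.545994
r = Sxy / sqrt(Sxx*Syy) = 141.8 / 182.545994 ≈ 0.776791

0.7768


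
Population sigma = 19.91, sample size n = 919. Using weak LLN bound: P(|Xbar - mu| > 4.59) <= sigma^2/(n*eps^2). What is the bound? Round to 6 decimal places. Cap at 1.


bound = min(1, sigma^2/(n*eps^2))
sigma^2 = 19.91^2 = 396.4081
n*eps^2 = 919 * 4.59^2 = 919 * 21.0681 = 19361.5839
sigma^2/(n*eps^2) = 396.4081 / 19361.5839 ≈ 0.02047395

0.020474


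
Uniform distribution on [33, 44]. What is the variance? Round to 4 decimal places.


Var = (b-a)^2 / 12
(b-a)^2 = (44 - 33)^2 = 121
Var = 121/12 ≈ 10.083333

10.0833


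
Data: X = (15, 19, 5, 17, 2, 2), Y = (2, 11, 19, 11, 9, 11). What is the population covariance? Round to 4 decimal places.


Cov = (1/n)*sum((xi-xbar)(yi-ybar))
n = 6, xbar = 60/6 = 10, ybar = 63/6 = 10.5
sum((xi-xbar)(yi-ybar)) = -69
Cov = -69 / 6 = -11.5

-11.5000


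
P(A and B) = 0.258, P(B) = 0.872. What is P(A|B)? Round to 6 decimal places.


P(A|B) = P(A and B) / P(B) = 0.258 / 0.872 = 129/436 ≈ 0.29587156

0.295872


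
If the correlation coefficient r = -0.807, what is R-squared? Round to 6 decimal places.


R^2 = r^2 = (-0.807)^2 = 0.651249

0.651249


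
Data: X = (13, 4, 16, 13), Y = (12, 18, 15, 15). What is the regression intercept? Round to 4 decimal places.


a = ybar - b*xbar, where b = sum((xi-xbar)(yi-ybar)) / sum((xi-xbar)^2)
n = 4, xbar = 46/4 = 11.5, ybar = 60/4 = 15
Sxy = sum((xi-xbar)(yi-ybar)) = -27
Sxx = sum((xi-xbar)^2) = 81
b = Sxy / Sxx = -1/3 ≈ -0.333333
a = 15 - (-0.333333) * 11.5 = 113/6 ≈ 18.833333

18.8333


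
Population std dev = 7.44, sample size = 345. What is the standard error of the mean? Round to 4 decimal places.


SE = sigma / sqrt(n)
sqrt(345) ≈ 18.574176
SE = 7.44 / 18.574176 ≈ 0.400556

0.4006


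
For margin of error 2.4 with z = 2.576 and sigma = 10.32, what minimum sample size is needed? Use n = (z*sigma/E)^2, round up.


z*sigma/E = 2.576 * 10.32 / 2.4 = 11.0768
(z*sigma/E)^2 ≈ 122.695498
round up: n = 123

123


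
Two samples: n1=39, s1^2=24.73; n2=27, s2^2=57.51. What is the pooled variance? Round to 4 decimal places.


sp^2 = ((n1-1)*s1^2 + (n2-1)*s2^2)/(n1+n2-2)
(n1-1)*s1^2 = 38 * 24.73 = 939.74
(n2-1)*s2^2 = 26 * 57.51 = 1495.26
numerator = 939.74 + 1495.26 = 2435
n1+n2-2 = 64
sp^2 = 2435 / 64 = 38.046875

38.0469


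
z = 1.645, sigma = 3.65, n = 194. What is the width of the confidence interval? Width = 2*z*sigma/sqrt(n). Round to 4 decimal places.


width = 2*z*sigma/sqrt(n)
2*z*sigma = 2 * 1.645 * 3.65 = 12.0085
sqrt(194) ≈ 13.928388
width = 12.0085 / 13.928388 ≈ 0.862160

0.8622


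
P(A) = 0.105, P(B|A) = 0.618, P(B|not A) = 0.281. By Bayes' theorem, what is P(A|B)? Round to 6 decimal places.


P(A|B) = P(B|A)*P(A) / P(B), P(B) = P(B|A)*P(A) + P(B|not A)*P(not A)
P(B|A)*P(A) = 0.618 * 0.105 = 0.06489
P(B|not A)*P(not A) = 0.281 * 0.895 = 0.251495
P(B) = 0.06489 + 0.251495 = 0.316385
P(A|B) = 0.06489 / 0.316385 ≈ 0.20509822

0.205098


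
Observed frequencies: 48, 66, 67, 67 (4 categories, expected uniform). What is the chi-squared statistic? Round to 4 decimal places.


chi2 = sum((O-E)^2/E), E = total/4
total = 248, E = 248/4 = 62
(48 - 62)^2 / 62 = 196 / 62 = 98/31 ≈ 3.161290
(66 - 62)^2 / 62 = 16 / 62 = 8/31 ≈ 0.258065
(67 - 62)^2 / 62 = 25 / 62 = 25/62 ≈ 0.403226
(67 - 62)^2 / 62 = 25 / 62 = 25/62 ≈ 0.403226
chi2 = 131/31 ≈ 4.225806

4.2258


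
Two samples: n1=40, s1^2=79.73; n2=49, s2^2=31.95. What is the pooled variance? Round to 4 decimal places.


sp^2 = ((n1-1)*s1^2 + (n2-1)*s2^2)/(n1+n2-2)
(n1-1)*s1^2 = 39 * 79.73 = 3109.47
(n2-1)*s2^2 = 48 * 31.95 = 1533.6
numerator = 3109.47 + 1533.6 = 4643.07
n1+n2-2 = 87
sp^2 = 4643.07 / 87 = 154769/2900 ≈ 53.368621

53.3686


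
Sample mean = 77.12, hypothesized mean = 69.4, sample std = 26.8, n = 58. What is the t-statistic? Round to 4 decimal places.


t = (xbar - mu0) / (s/sqrt(n))
xbar - mu0 = 77.12 - 69.4 = 7.72
sqrt(58) ≈ 7.61577311
s/sqrt(n) = 26.8 / 7.61577311 ≈ 3.51901240
t = 7.72 / 3.51901240 ≈ 2.193797

2.1938


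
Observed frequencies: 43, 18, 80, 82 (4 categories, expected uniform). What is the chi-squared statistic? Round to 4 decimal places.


chi2 = sum((O-E)^2/E), E = total/4
total = 223, E = 223/4 = 55.75
(43 - 55.75)^2 / 55.75 = 162.5625 / 55.75 = 2601/892 ≈ 2.915919
(18 - 55.75)^2 / 55.75 = 1425.0625 / 55.75 = 22801/892 ≈ 25.561659
(80 - 55.75)^2 / 55.75 = 588.0625 / 55.75 = 9409/892 ≈ 10.548206
(82 - 55.75)^2 / 55.75 = 689.0625 / 55.75 = 11025/892 ≈ 12.359865
chi2 = 11459/223 ≈ 51.385650

51.3857


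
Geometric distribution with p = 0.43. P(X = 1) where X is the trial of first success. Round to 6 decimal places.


P = (1-p)^(k-1) * p
(1-p)^(k-1) = 0.57^0 = 1
P = 1 * 0.43 = 0.43

0.430000


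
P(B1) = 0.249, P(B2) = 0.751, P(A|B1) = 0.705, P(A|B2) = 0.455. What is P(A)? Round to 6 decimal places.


P(A) = P(A|B1)*P(B1) + P(A|B2)*P(B2)
P(A|B1)*P(B1) = 0.705 * 0.249 = 0.175545
P(A|B2)*P(B2) = 0.455 * 0.751 = 0.341705
P(A) = 0.175545 + 0.341705 = 0.51725

0.517250


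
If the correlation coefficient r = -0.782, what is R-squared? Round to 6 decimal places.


R^2 = r^2 = (-0.782)^2 = 0.611524

0.611524


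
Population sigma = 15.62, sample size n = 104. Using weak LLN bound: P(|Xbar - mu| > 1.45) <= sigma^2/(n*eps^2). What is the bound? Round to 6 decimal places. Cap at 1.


bound = min(1, sigma^2/(n*eps^2))
sigma^2 = 15.62^2 = 243.9844
n*eps^2 = 104 * 1.45^2 = 104 * 2.1025 = 218.66
sigma^2/(n*eps^2) = 243.9844 / 218.66 ≈ 1.11581634
this exceeds 1, so the bound is capped at 1

1.000000


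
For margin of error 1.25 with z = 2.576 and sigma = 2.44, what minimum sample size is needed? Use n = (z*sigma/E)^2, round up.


z*sigma/E = 2.576 * 2.44 / 1.25 = 5.028352
(z*sigma/E)^2 ≈ 25.284324
round up: n = 26

26


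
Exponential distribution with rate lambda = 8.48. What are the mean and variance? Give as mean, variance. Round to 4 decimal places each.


mean = 1/lam, var = 1/lam^2
mean = 1 / 8.48 = 25/212 ≈ 0.117925
lam^2 = 8.48^2 = 71.9104
var = 1 / 71.9104 ≈ 0.013906

0.1179, 0.0139


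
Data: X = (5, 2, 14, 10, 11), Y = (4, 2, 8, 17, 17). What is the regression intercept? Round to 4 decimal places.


a = ybar - b*xbar, where b = sum((xi-xbar)(yi-ybar)) / sum((xi-xbar)^2)
n = 5, xbar = 42/5 = 8.4, ybar = 48/5 = 9.6
Sxy = sum((xi-xbar)(yi-ybar)) = 89.8
Sxx = sum((xi-xbar)^2) = 93.2
b = Sxy / Sxx = 449/466 ≈ 0.963519
a = 9.6 - 0.963519 * 8.4 = 351/233 ≈ 1.506438

1.5064


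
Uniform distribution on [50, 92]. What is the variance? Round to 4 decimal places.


Var = (b-a)^2 / 12
(b-a)^2 = (92 - 50)^2 = 1764
Var = 1764/12 = 147

147.0000


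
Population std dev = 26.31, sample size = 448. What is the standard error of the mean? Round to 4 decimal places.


SE = sigma / sqrt(n)
sqrt(448) ≈ 21.166010
SE = 26.31 / 21.166010 ≈ 1.243031

1.2430


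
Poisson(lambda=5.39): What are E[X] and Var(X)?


E[X] = Var(X) = lambda = 5.39

5.39, 5.39


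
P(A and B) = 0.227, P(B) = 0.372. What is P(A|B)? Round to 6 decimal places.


P(A|B) = P(A and B) / P(B) = 0.227 / 0.372 = 227/372 ≈ 0.61021505

0.610215


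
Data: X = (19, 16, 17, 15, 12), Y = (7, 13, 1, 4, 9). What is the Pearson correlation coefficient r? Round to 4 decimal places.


r = sum((xi-xbar)(yi-ybar)) / sqrt(sum((xi-xbar)^2) * sum((yi-ybar)^2))
n = 5, xbar = 79/5 = 15.8, ybar = 34/5 = 6.8
Sxy = sum((xi-xbar)(yi-ybar)) = -11.2
Sxx = sum((xi-xbar)^2) = 26.8
Syy = sum((yi-ybar)^2) = 84.8
sqrt(Sxx*Syy) ≈ 47.672214
r = Sxy / sqrt(Sxx*Syy) = -11.2 / 47.672214 ≈ -0.234938

-0.2349


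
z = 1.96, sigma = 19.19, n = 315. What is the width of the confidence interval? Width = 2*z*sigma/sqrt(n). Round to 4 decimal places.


width = 2*z*sigma/sqrt(n)
2*z*sigma = 2 * 1.96 * 19.19 = 75.2248
sqrt(315) ≈ 17.748239
width = 75.2248 / 17.748239 ≈ 4.238437

4.2384


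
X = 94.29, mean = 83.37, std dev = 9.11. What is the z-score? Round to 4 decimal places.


z = (X - mu) / sigma
X - mu = 94.29 - 83.37 = 10.92
z = 10.92 / 9.11 = 1092/911 ≈ 1.198683

1.1987


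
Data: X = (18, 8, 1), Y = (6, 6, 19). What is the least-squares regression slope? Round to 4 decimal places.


b = sum((xi-xbar)(yi-ybar)) / sum((xi-xbar)^2)
n = 3, xbar = 27/3 = 9, ybar = 31/3 ≈ 10.333333
Sxy = sum((xi-xbar)(yi-ybar)) = -104
Sxx = sum((xi-xbar)^2) = 146
b = Sxy / Sxx = -52/73 ≈ -0.712329

-0.7123


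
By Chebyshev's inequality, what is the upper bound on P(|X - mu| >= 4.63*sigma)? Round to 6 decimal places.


P <= 1/k^2
k^2 = 4.63^2 = 21.4369
1/k^2 = 1 / 21.4369 ≈ 0.04664854

0.046649


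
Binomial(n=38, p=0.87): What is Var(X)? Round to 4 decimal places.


Var = n*p*(1-p) = 38 * 0.87 * 0.13 = 4.2978

4.2978


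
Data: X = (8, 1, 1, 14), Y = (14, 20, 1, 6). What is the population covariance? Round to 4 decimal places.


Cov = (1/n)*sum((xi-xbar)(yi-ybar))
n = 4, xbar = 24/4 = 6, ybar = 41/4 = 10.25
sum((xi-xbar)(yi-ybar)) = -29
Cov = -29 / 4 = -7.25

-7.2500


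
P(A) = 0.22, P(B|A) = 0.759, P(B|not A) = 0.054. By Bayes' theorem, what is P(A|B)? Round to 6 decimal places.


P(A|B) = P(B|A)*P(A) / P(B), P(B) = P(B|A)*P(A) + P(B|not A)*P(not A)
P(B|A)*P(A) = 0.759 * 0.22 = 0.16698
P(B|not A)*P(not A) = 0.054 * 0.78 = 0.04212
P(B) = 0.16698 + 0.04212 = 0.2091
P(A|B) = 0.16698 / 0.2091 = 2783/3485 ≈ 0.79856528

0.798565


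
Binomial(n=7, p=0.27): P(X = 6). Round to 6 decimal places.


P = C(n,k) * p^k * (1-p)^(n-k)
C(7,6) = 7
p^k = 0.27^6 ≈ 0.0003874205
(1-p)^(n-k) = 0.73^1 = 0.73
P = 7 * 0.0003874205 * 0.73 ≈ 0.001980

0.001980


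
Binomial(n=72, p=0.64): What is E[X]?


E[X] = n*p = 72 * 0.64 = 46.08

46.08


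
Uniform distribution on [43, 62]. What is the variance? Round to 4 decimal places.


Var = (b-a)^2 / 12
(b-a)^2 = (62 - 43)^2 = 361
Var = 361/12 ≈ 30.083333

30.0833


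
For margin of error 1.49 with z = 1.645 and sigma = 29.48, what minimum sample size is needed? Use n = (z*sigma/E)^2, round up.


z*sigma/E = 1.645 * 29.48 / 1.49 = 242473/7450 ≈ 32.546711
(z*sigma/E)^2 ≈ 1059.288424
round up: n = 1060

1060


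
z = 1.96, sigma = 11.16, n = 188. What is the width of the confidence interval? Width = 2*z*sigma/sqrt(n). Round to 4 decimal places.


width = 2*z*sigma/sqrt(n)
2*z*sigma = 2 * 1.96 * 11.16 = 43.7472
sqrt(188) ≈ 13.711309
width = 43.7472 / 13.711309 ≈ 3.190592

3.1906


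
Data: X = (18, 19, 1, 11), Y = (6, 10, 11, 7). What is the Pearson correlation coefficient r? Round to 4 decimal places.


r = sum((xi-xbar)(yi-ybar)) / sqrt(sum((xi-xbar)^2) * sum((yi-ybar)^2))
n = 4, xbar = 49/4 = 12.25, ybar = 34/4 = 8.5
Sxy = sum((xi-xbar)(yi-ybar)) = -30.5
Sxx = sum((xi-xbar)^2) = 206.75
Syy = sum((yi-ybar)^2) = 17
sqrt(Sxx*Syy) ≈ 59.285327
r = Sxy / sqrt(Sxx*Syy) = -30.5 / 59.285327 ≈ -0.514461

-0.5145


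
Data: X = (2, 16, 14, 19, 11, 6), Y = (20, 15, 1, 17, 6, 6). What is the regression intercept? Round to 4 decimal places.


a = ybar - b*xbar, where b = sum((xi-xbar)(yi-ybar)) / sum((xi-xbar)^2)
n = 6, xbar = 68/6 = 34/3 ≈ 11.333333, ybar = 65/6 ≈ 10.833333
Sxy = sum((xi-xbar)(yi-ybar)) = -53/3 ≈ -17.666667
Sxx = sum((xi-xbar)^2) = 610/3 ≈ 203.333333
b = Sxy / Sxx = -53/610 ≈ -0.086885
a = 10.833333 - (-0.086885) * 11.333333 = 7209/610 ≈ 11.818033

11.8180


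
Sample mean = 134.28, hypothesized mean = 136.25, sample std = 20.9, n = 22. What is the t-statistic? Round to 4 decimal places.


t = (xbar - mu0) / (s/sqrt(n))
xbar - mu0 = 134.28 - 136.25 = -1.97
sqrt(22) ≈ 4.69041576
s/sqrt(n) = 20.9 / 4.69041576 ≈ 4.45589497
t = -1.97 / 4.45589497 ≈ -0.442111

-0.4421


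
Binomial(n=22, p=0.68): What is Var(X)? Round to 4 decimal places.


Var = n*p*(1-p) = 22 * 0.68 * 0.32 = 4.7872

4.7872


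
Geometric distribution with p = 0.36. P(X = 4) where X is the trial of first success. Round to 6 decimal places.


P = (1-p)^(k-1) * p
(1-p)^(k-1) = 0.64^3 = 0.262144
P = 0.262144 * 0.36 = 0.09437184

0.094372


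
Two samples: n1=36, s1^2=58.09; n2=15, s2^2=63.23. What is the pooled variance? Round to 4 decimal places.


sp^2 = ((n1-1)*s1^2 + (n2-1)*s2^2)/(n1+n2-2)
(n1-1)*s1^2 = 35 * 58.09 = 2033.15
(n2-1)*s2^2 = 14 * 63.23 = 885.22
numerator = 2033.15 + 885.22 = 2918.37
n1+n2-2 = 49
sp^2 = 2918.37 / 49 = 41691/700 ≈ 59.558571

59.5586


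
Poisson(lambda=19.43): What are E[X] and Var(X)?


E[X] = Var(X) = lambda = 19.43

19.43, 19.43


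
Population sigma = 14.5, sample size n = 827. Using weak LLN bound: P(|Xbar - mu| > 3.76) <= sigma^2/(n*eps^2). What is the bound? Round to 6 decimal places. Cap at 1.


bound = min(1, sigma^2/(n*eps^2))
sigma^2 = 14.5^2 = 210.25
n*eps^2 = 827 * 3.76^2 = 827 * 14.1376 = 11691.7952
sigma^2/(n*eps^2) = 210.25 / 11691.7952 ≈ 0.01798270

0.017983


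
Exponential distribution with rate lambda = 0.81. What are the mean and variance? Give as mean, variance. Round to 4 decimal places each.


mean = 1/lam, var = 1/lam^2
mean = 1 / 0.81 = 100/81 ≈ 1.234568
lam^2 = 0.81^2 = 0.6561
var = 1 / 0.6561 = 10000/6561 ≈ 1.524158

1.2346, 1.5242


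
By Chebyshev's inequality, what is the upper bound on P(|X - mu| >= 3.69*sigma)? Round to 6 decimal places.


P <= 1/k^2
k^2 = 3.69^2 = 13.6161
1/k^2 = 1 / 13.6161 ≈ 0.07344247

0.073442


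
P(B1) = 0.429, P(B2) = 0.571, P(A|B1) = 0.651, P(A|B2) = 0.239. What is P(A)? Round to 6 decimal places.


P(A) = P(A|B1)*P(B1) + P(A|B2)*P(B2)
P(A|B1)*P(B1) = 0.651 * 0.429 = 0.279279
P(A|B2)*P(B2) = 0.239 * 0.571 = 0.136469
P(A) = 0.279279 + 0.136469 = 0.415748

0.415748


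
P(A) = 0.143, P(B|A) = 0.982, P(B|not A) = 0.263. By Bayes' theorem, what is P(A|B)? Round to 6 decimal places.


P(A|B) = P(B|A)*P(A) / P(B), P(B) = P(B|A)*P(A) + P(B|not A)*P(not A)
P(B|A)*P(A) = 0.982 * 0.143 = 0.140426
P(B|not A)*P(not A) = 0.263 * 0.857 = 0.225391
P(B) = 0.140426 + 0.225391 = 0.365817
P(A|B) = 0.140426 / 0.365817 ≈ 0.38386953

0.383870


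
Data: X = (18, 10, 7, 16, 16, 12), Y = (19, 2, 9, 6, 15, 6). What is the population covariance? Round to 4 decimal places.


Cov = (1/n)*sum((xi-xbar)(yi-ybar))
n = 6, xbar = 79/6 ≈ 13.166667, ybar = 57/6 = 9.5
sum((xi-xbar)(yi-ybar)) = 82.5
Cov = 82.5 / 6 = 13.75

13.7500


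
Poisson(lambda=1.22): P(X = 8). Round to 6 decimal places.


P = e^(-lam) * lam^k / k!
e^(-1.22) ≈ 0.2952302
lam^k = 1.22^8 ≈ 4.907707
k! = 8! = 40320
P = 0.2952302 * 4.907707 / 40320 ≈ 0.000036

0.000036
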